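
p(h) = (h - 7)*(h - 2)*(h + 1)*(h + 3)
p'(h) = (h - 7)*(h - 2)*(h + 1) + (h - 7)*(h - 2)*(h + 3) + (h - 7)*(h + 1)*(h + 3) + (h - 2)*(h + 1)*(h + 3) = 4*h^3 - 15*h^2 - 38*h + 29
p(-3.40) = 53.91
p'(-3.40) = -172.42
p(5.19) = -292.71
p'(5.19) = -13.07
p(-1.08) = -3.82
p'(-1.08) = 47.51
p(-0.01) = 41.71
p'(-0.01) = 29.38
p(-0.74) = 12.46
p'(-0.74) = 47.29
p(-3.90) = 167.85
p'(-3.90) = -288.23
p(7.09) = 37.39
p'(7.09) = 431.16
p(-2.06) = -36.65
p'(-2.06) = 8.66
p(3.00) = -96.00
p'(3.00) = -112.00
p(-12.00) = 26334.00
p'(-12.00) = -8587.00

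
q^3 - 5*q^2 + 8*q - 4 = (q - 2)^2*(q - 1)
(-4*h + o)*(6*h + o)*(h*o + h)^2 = -24*h^4*o^2 - 48*h^4*o - 24*h^4 + 2*h^3*o^3 + 4*h^3*o^2 + 2*h^3*o + h^2*o^4 + 2*h^2*o^3 + h^2*o^2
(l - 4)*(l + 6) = l^2 + 2*l - 24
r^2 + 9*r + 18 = (r + 3)*(r + 6)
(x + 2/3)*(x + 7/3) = x^2 + 3*x + 14/9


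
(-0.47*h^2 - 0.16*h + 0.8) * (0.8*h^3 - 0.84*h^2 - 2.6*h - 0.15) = -0.376*h^5 + 0.2668*h^4 + 1.9964*h^3 - 0.1855*h^2 - 2.056*h - 0.12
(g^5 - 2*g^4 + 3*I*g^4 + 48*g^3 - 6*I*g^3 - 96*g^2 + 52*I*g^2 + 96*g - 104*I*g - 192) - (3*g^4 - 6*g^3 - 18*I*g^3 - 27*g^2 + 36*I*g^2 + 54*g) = g^5 - 5*g^4 + 3*I*g^4 + 54*g^3 + 12*I*g^3 - 69*g^2 + 16*I*g^2 + 42*g - 104*I*g - 192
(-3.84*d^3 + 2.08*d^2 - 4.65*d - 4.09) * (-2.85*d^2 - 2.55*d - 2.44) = 10.944*d^5 + 3.864*d^4 + 17.3181*d^3 + 18.4388*d^2 + 21.7755*d + 9.9796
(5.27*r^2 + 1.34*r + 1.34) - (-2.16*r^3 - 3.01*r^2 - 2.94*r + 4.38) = 2.16*r^3 + 8.28*r^2 + 4.28*r - 3.04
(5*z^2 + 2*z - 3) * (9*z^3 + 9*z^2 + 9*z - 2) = 45*z^5 + 63*z^4 + 36*z^3 - 19*z^2 - 31*z + 6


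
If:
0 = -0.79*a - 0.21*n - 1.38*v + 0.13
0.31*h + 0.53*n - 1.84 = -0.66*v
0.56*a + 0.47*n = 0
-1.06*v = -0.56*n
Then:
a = -0.40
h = 4.60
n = 0.47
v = 0.25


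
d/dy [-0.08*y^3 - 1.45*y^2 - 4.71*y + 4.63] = -0.24*y^2 - 2.9*y - 4.71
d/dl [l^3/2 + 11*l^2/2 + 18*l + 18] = 3*l^2/2 + 11*l + 18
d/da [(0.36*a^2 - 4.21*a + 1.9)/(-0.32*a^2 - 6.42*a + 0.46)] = (-3.6584*a^2 + 1.5472*a + 10.2614)/(0.1024*a^4 + 4.1088*a^3 + 40.922*a^2 - 5.9064*a + 0.2116)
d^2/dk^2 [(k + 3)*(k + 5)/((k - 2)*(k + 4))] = 6*(2*k^3 + 23*k^2 + 94*k + 124)/(k^6 + 6*k^5 - 12*k^4 - 88*k^3 + 96*k^2 + 384*k - 512)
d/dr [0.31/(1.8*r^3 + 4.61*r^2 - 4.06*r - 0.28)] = (-1.674*r^2 - 2.8582*r + 1.2586)/(1.8*r^3 + 4.61*r^2 - 4.06*r - 0.28)^2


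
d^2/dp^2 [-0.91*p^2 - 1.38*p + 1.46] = -1.82000000000000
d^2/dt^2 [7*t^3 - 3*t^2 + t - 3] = 42*t - 6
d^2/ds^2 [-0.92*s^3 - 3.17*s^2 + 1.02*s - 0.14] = -5.52*s - 6.34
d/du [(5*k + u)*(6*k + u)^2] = (6*k + u)*(16*k + 3*u)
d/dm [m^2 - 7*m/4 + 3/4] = 2*m - 7/4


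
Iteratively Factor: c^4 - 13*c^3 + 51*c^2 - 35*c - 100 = (c - 4)*(c^3 - 9*c^2 + 15*c + 25) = (c - 5)*(c - 4)*(c^2 - 4*c - 5) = (c - 5)^2*(c - 4)*(c + 1)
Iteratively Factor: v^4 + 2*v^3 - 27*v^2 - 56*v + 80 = (v + 4)*(v^3 - 2*v^2 - 19*v + 20) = (v + 4)^2*(v^2 - 6*v + 5) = (v - 5)*(v + 4)^2*(v - 1)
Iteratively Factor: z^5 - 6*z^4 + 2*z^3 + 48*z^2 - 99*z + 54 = (z + 3)*(z^4 - 9*z^3 + 29*z^2 - 39*z + 18) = (z - 1)*(z + 3)*(z^3 - 8*z^2 + 21*z - 18) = (z - 3)*(z - 1)*(z + 3)*(z^2 - 5*z + 6) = (z - 3)^2*(z - 1)*(z + 3)*(z - 2)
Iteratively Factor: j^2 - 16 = (j + 4)*(j - 4)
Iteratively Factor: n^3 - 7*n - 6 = (n + 2)*(n^2 - 2*n - 3) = (n + 1)*(n + 2)*(n - 3)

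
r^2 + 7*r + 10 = (r + 2)*(r + 5)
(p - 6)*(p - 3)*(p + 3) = p^3 - 6*p^2 - 9*p + 54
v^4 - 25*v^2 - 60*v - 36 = (v - 6)*(v + 1)*(v + 2)*(v + 3)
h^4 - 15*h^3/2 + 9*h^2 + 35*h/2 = h*(h - 5)*(h - 7/2)*(h + 1)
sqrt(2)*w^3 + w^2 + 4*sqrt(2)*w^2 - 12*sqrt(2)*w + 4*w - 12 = (w - 2)*(w + 6)*(sqrt(2)*w + 1)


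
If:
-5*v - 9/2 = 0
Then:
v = -9/10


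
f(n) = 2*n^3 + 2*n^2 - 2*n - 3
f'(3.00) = 64.00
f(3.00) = 63.00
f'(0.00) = -2.00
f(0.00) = -3.00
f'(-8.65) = 412.34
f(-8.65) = -1130.48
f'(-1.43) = 4.55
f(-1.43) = -1.90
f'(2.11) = 33.15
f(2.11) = 20.47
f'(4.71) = 149.94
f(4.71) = 240.92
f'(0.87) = 6.02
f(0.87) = -1.91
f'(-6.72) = 242.07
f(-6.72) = -506.17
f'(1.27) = 12.76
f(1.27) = 1.78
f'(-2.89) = 36.55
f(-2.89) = -28.79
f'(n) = 6*n^2 + 4*n - 2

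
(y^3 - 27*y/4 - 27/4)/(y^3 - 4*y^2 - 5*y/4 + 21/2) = (2*y^2 - 3*y - 9)/(2*y^2 - 11*y + 14)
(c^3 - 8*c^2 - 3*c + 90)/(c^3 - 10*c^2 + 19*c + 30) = (c + 3)/(c + 1)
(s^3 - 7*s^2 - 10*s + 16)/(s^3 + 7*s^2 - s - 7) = (s^2 - 6*s - 16)/(s^2 + 8*s + 7)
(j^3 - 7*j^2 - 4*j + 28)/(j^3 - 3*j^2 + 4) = (j^2 - 5*j - 14)/(j^2 - j - 2)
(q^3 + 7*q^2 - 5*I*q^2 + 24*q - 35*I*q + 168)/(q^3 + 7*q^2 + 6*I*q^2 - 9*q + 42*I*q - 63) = (q - 8*I)/(q + 3*I)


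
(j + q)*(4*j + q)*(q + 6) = 4*j^2*q + 24*j^2 + 5*j*q^2 + 30*j*q + q^3 + 6*q^2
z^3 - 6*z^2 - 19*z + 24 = (z - 8)*(z - 1)*(z + 3)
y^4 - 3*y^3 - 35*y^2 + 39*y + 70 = (y - 7)*(y - 2)*(y + 1)*(y + 5)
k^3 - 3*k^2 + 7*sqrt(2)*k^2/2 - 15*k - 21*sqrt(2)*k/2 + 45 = (k - 3)*(k - 3*sqrt(2)/2)*(k + 5*sqrt(2))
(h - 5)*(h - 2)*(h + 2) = h^3 - 5*h^2 - 4*h + 20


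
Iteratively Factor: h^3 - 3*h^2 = (h - 3)*(h^2) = h*(h - 3)*(h)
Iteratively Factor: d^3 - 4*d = (d - 2)*(d^2 + 2*d) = (d - 2)*(d + 2)*(d)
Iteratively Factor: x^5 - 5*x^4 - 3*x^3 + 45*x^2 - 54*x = (x + 3)*(x^4 - 8*x^3 + 21*x^2 - 18*x) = (x - 3)*(x + 3)*(x^3 - 5*x^2 + 6*x) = (x - 3)*(x - 2)*(x + 3)*(x^2 - 3*x) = (x - 3)^2*(x - 2)*(x + 3)*(x)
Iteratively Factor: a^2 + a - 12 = (a + 4)*(a - 3)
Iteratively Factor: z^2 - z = (z - 1)*(z)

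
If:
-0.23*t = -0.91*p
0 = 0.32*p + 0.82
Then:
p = -2.56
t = -10.14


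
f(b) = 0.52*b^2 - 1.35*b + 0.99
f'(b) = 1.04*b - 1.35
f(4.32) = 4.86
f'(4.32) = 3.14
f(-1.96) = 5.63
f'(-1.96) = -3.39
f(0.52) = 0.43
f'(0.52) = -0.81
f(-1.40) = 3.90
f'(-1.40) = -2.81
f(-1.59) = 4.45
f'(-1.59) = -3.00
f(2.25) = 0.58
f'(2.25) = 0.99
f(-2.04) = 5.91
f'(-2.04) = -3.47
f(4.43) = 5.21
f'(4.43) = 3.26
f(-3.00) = 9.72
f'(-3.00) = -4.47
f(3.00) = 1.62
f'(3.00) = 1.77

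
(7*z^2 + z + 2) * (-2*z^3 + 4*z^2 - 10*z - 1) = -14*z^5 + 26*z^4 - 70*z^3 - 9*z^2 - 21*z - 2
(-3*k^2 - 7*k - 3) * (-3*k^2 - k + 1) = 9*k^4 + 24*k^3 + 13*k^2 - 4*k - 3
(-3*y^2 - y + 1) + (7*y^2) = 4*y^2 - y + 1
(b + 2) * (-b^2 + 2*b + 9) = -b^3 + 13*b + 18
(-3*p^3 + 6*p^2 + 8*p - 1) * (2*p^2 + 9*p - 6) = -6*p^5 - 15*p^4 + 88*p^3 + 34*p^2 - 57*p + 6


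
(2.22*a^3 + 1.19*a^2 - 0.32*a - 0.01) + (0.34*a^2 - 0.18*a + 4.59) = 2.22*a^3 + 1.53*a^2 - 0.5*a + 4.58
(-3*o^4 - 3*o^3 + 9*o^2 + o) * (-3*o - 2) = 9*o^5 + 15*o^4 - 21*o^3 - 21*o^2 - 2*o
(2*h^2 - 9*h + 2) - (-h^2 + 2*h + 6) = 3*h^2 - 11*h - 4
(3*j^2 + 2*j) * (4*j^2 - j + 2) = 12*j^4 + 5*j^3 + 4*j^2 + 4*j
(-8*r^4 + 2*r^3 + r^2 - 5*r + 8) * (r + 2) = -8*r^5 - 14*r^4 + 5*r^3 - 3*r^2 - 2*r + 16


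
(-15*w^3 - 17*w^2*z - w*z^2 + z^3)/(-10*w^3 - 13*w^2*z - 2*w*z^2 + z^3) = (3*w + z)/(2*w + z)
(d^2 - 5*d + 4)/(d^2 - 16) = (d - 1)/(d + 4)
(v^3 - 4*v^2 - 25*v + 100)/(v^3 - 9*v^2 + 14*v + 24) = (v^2 - 25)/(v^2 - 5*v - 6)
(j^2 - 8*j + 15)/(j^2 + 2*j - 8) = (j^2 - 8*j + 15)/(j^2 + 2*j - 8)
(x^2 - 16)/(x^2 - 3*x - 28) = (x - 4)/(x - 7)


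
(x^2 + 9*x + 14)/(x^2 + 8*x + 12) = (x + 7)/(x + 6)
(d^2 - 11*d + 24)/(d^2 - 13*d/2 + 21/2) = 2*(d - 8)/(2*d - 7)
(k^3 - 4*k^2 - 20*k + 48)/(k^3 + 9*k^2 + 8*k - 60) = (k^2 - 2*k - 24)/(k^2 + 11*k + 30)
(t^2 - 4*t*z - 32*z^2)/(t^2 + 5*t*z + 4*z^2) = (t - 8*z)/(t + z)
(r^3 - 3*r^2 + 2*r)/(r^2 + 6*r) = (r^2 - 3*r + 2)/(r + 6)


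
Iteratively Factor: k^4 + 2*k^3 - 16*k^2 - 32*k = (k - 4)*(k^3 + 6*k^2 + 8*k) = (k - 4)*(k + 2)*(k^2 + 4*k) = (k - 4)*(k + 2)*(k + 4)*(k)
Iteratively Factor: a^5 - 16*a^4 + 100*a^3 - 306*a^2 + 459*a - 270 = (a - 5)*(a^4 - 11*a^3 + 45*a^2 - 81*a + 54) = (a - 5)*(a - 3)*(a^3 - 8*a^2 + 21*a - 18) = (a - 5)*(a - 3)^2*(a^2 - 5*a + 6) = (a - 5)*(a - 3)^2*(a - 2)*(a - 3)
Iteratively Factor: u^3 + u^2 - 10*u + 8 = (u - 2)*(u^2 + 3*u - 4) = (u - 2)*(u - 1)*(u + 4)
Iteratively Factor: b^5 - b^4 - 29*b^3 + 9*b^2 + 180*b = (b + 4)*(b^4 - 5*b^3 - 9*b^2 + 45*b) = b*(b + 4)*(b^3 - 5*b^2 - 9*b + 45) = b*(b - 5)*(b + 4)*(b^2 - 9) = b*(b - 5)*(b + 3)*(b + 4)*(b - 3)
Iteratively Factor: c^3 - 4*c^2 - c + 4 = (c + 1)*(c^2 - 5*c + 4) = (c - 4)*(c + 1)*(c - 1)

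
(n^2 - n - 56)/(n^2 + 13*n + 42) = (n - 8)/(n + 6)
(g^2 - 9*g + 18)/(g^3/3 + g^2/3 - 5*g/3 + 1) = 3*(g^2 - 9*g + 18)/(g^3 + g^2 - 5*g + 3)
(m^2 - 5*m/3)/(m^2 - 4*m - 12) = m*(5 - 3*m)/(3*(-m^2 + 4*m + 12))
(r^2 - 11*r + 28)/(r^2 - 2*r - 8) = (r - 7)/(r + 2)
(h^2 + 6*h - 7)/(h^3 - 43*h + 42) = 1/(h - 6)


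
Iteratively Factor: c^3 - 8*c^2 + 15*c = (c - 5)*(c^2 - 3*c) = (c - 5)*(c - 3)*(c)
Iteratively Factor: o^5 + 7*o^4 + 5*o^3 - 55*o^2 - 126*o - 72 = (o + 1)*(o^4 + 6*o^3 - o^2 - 54*o - 72) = (o + 1)*(o + 4)*(o^3 + 2*o^2 - 9*o - 18) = (o - 3)*(o + 1)*(o + 4)*(o^2 + 5*o + 6) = (o - 3)*(o + 1)*(o + 2)*(o + 4)*(o + 3)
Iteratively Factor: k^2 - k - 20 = (k - 5)*(k + 4)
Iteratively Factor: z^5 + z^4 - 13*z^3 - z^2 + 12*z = (z + 1)*(z^4 - 13*z^2 + 12*z) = z*(z + 1)*(z^3 - 13*z + 12) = z*(z + 1)*(z + 4)*(z^2 - 4*z + 3) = z*(z - 3)*(z + 1)*(z + 4)*(z - 1)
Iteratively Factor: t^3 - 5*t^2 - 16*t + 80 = (t - 5)*(t^2 - 16) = (t - 5)*(t + 4)*(t - 4)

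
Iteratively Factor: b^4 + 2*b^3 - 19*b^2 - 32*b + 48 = (b - 4)*(b^3 + 6*b^2 + 5*b - 12) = (b - 4)*(b + 3)*(b^2 + 3*b - 4) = (b - 4)*(b - 1)*(b + 3)*(b + 4)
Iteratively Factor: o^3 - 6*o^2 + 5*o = (o - 1)*(o^2 - 5*o) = o*(o - 1)*(o - 5)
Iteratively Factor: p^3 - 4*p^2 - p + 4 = (p - 4)*(p^2 - 1) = (p - 4)*(p - 1)*(p + 1)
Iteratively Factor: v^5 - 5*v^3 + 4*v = (v - 2)*(v^4 + 2*v^3 - v^2 - 2*v) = v*(v - 2)*(v^3 + 2*v^2 - v - 2) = v*(v - 2)*(v - 1)*(v^2 + 3*v + 2) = v*(v - 2)*(v - 1)*(v + 2)*(v + 1)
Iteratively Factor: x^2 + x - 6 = (x + 3)*(x - 2)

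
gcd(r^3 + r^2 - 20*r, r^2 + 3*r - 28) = r - 4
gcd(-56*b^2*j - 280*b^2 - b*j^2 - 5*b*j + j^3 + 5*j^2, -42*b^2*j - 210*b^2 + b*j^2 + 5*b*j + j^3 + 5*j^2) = 7*b*j + 35*b + j^2 + 5*j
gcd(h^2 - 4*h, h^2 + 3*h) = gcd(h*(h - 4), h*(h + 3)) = h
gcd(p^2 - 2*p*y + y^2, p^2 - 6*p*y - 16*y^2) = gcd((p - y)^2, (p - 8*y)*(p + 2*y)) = 1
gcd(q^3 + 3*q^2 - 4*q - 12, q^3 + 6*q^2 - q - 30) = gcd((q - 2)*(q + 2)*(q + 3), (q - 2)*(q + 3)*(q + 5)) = q^2 + q - 6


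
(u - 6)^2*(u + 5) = u^3 - 7*u^2 - 24*u + 180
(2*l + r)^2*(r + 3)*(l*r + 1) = 4*l^3*r^2 + 12*l^3*r + 4*l^2*r^3 + 12*l^2*r^2 + 4*l^2*r + 12*l^2 + l*r^4 + 3*l*r^3 + 4*l*r^2 + 12*l*r + r^3 + 3*r^2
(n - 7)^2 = n^2 - 14*n + 49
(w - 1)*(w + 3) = w^2 + 2*w - 3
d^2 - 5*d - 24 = (d - 8)*(d + 3)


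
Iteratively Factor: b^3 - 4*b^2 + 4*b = (b - 2)*(b^2 - 2*b) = b*(b - 2)*(b - 2)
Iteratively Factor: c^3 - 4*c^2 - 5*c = (c - 5)*(c^2 + c) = (c - 5)*(c + 1)*(c)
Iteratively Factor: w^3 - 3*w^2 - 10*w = (w + 2)*(w^2 - 5*w) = w*(w + 2)*(w - 5)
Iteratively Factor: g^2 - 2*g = (g - 2)*(g)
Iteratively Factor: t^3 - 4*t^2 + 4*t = (t)*(t^2 - 4*t + 4) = t*(t - 2)*(t - 2)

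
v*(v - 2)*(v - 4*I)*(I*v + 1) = I*v^4 + 5*v^3 - 2*I*v^3 - 10*v^2 - 4*I*v^2 + 8*I*v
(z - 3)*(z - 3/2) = z^2 - 9*z/2 + 9/2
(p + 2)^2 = p^2 + 4*p + 4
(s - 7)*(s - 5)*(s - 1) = s^3 - 13*s^2 + 47*s - 35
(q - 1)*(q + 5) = q^2 + 4*q - 5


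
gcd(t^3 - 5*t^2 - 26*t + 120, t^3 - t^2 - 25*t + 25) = t + 5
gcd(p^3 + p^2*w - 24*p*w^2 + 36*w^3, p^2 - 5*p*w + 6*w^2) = p^2 - 5*p*w + 6*w^2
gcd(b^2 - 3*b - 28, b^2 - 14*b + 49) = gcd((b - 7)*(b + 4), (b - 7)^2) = b - 7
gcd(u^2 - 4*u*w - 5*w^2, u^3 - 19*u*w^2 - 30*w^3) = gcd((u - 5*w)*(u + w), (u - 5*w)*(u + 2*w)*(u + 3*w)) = u - 5*w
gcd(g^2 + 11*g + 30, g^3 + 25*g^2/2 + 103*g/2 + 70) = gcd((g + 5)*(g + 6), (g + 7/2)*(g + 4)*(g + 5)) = g + 5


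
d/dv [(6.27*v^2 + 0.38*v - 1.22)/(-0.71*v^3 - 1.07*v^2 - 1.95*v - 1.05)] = (4.4517*v^4 + 0.5396*v^3 - 14.4185*v^2 - 15.7778*v - 2.778)/(0.5041*v^6 + 1.5194*v^5 + 3.9139*v^4 + 5.664*v^3 + 6.0495*v^2 + 4.095*v + 1.1025)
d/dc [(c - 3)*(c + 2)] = 2*c - 1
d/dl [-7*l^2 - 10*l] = -14*l - 10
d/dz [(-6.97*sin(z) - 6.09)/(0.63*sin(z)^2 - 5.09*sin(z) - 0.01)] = (4.3911*sin(z)^2 + 7.6734*sin(z) - 30.9284)*cos(z)/(0.3969*sin(z)^4 - 6.4134*sin(z)^3 + 25.8955*sin(z)^2 + 0.1018*sin(z) + 0.0001)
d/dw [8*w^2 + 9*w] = 16*w + 9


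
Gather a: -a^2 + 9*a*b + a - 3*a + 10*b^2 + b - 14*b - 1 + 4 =-a^2 + a*(9*b - 2) + 10*b^2 - 13*b + 3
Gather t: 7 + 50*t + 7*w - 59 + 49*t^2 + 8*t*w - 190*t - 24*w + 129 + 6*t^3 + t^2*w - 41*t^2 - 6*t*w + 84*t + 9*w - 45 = 6*t^3 + t^2*(w + 8) + t*(2*w - 56) - 8*w + 32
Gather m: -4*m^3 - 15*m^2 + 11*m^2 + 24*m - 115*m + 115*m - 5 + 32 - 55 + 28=-4*m^3 - 4*m^2 + 24*m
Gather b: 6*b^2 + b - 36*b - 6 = 6*b^2 - 35*b - 6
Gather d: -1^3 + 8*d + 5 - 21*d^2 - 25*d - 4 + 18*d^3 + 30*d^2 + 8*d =18*d^3 + 9*d^2 - 9*d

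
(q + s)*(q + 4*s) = q^2 + 5*q*s + 4*s^2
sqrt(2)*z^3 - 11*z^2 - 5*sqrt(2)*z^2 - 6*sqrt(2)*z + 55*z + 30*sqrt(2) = (z - 5)*(z - 6*sqrt(2))*(sqrt(2)*z + 1)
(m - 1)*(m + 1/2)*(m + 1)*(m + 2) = m^4 + 5*m^3/2 - 5*m/2 - 1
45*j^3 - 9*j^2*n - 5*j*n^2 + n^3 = (-5*j + n)*(-3*j + n)*(3*j + n)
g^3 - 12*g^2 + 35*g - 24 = (g - 8)*(g - 3)*(g - 1)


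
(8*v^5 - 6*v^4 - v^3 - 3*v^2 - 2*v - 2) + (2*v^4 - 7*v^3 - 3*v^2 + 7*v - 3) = 8*v^5 - 4*v^4 - 8*v^3 - 6*v^2 + 5*v - 5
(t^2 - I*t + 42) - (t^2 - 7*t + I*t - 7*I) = 7*t - 2*I*t + 42 + 7*I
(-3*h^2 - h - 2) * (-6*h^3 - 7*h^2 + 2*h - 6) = 18*h^5 + 27*h^4 + 13*h^3 + 30*h^2 + 2*h + 12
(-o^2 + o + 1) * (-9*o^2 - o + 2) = 9*o^4 - 8*o^3 - 12*o^2 + o + 2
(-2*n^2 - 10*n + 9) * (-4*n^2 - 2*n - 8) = 8*n^4 + 44*n^3 + 62*n - 72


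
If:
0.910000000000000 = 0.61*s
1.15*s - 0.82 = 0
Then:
No Solution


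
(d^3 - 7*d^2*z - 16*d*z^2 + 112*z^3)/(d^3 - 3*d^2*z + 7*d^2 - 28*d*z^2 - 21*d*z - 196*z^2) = (d - 4*z)/(d + 7)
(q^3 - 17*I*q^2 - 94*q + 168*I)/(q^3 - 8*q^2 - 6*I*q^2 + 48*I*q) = (q^2 - 11*I*q - 28)/(q*(q - 8))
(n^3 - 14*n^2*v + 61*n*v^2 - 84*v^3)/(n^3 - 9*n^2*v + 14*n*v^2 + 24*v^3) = (-n^2 + 10*n*v - 21*v^2)/(-n^2 + 5*n*v + 6*v^2)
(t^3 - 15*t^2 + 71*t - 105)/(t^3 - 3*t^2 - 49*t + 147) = (t - 5)/(t + 7)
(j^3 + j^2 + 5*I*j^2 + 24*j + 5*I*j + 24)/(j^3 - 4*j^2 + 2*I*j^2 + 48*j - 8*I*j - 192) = (j^2 + j*(1 - 3*I) - 3*I)/(j^2 + j*(-4 - 6*I) + 24*I)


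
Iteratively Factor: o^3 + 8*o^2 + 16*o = (o + 4)*(o^2 + 4*o) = o*(o + 4)*(o + 4)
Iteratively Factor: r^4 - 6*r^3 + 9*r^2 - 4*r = (r - 1)*(r^3 - 5*r^2 + 4*r) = (r - 1)^2*(r^2 - 4*r) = (r - 4)*(r - 1)^2*(r)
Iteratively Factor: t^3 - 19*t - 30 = (t + 3)*(t^2 - 3*t - 10) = (t - 5)*(t + 3)*(t + 2)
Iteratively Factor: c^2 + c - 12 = (c - 3)*(c + 4)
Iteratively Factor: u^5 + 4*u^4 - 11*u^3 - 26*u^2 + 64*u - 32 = (u + 4)*(u^4 - 11*u^2 + 18*u - 8) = (u - 2)*(u + 4)*(u^3 + 2*u^2 - 7*u + 4) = (u - 2)*(u + 4)^2*(u^2 - 2*u + 1) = (u - 2)*(u - 1)*(u + 4)^2*(u - 1)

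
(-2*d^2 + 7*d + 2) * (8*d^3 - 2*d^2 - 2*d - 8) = -16*d^5 + 60*d^4 + 6*d^3 - 2*d^2 - 60*d - 16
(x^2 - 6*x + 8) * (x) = x^3 - 6*x^2 + 8*x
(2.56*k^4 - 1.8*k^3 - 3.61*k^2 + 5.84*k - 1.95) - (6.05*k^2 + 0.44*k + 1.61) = 2.56*k^4 - 1.8*k^3 - 9.66*k^2 + 5.4*k - 3.56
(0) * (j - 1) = 0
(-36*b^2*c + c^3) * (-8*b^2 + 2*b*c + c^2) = 288*b^4*c - 72*b^3*c^2 - 44*b^2*c^3 + 2*b*c^4 + c^5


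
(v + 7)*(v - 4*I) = v^2 + 7*v - 4*I*v - 28*I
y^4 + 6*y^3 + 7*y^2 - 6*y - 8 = (y - 1)*(y + 1)*(y + 2)*(y + 4)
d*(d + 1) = d^2 + d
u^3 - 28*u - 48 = (u - 6)*(u + 2)*(u + 4)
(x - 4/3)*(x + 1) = x^2 - x/3 - 4/3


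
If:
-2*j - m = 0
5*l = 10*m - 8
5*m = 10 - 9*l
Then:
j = -61/115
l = 12/23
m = 122/115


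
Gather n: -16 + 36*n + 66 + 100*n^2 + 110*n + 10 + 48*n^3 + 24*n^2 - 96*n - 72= 48*n^3 + 124*n^2 + 50*n - 12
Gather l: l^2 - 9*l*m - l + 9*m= l^2 + l*(-9*m - 1) + 9*m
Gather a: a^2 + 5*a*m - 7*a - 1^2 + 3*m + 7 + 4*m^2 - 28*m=a^2 + a*(5*m - 7) + 4*m^2 - 25*m + 6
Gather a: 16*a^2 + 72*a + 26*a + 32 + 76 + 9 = 16*a^2 + 98*a + 117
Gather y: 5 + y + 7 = y + 12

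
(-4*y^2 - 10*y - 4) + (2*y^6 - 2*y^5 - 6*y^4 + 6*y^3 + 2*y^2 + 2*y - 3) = 2*y^6 - 2*y^5 - 6*y^4 + 6*y^3 - 2*y^2 - 8*y - 7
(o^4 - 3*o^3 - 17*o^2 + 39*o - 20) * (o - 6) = o^5 - 9*o^4 + o^3 + 141*o^2 - 254*o + 120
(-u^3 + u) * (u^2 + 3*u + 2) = -u^5 - 3*u^4 - u^3 + 3*u^2 + 2*u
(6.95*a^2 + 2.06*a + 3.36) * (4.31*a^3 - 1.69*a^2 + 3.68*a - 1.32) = 29.9545*a^5 - 2.8669*a^4 + 36.5762*a^3 - 7.2716*a^2 + 9.6456*a - 4.4352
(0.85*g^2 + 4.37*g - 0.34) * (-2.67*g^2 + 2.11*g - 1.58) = -2.2695*g^4 - 9.8744*g^3 + 8.7855*g^2 - 7.622*g + 0.5372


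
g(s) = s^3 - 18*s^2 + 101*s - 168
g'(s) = 3*s^2 - 36*s + 101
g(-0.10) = -178.28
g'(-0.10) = 104.63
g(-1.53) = -368.25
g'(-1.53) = 163.10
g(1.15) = -74.13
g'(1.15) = 63.57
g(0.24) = -144.78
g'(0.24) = 92.53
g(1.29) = -65.52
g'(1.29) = 59.55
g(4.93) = 12.26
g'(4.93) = -3.57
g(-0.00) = -168.00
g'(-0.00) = 101.00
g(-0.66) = -242.79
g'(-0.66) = 126.07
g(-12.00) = -5700.00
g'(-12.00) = 965.00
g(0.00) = -168.00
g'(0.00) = 101.00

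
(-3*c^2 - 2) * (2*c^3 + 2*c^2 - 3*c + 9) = -6*c^5 - 6*c^4 + 5*c^3 - 31*c^2 + 6*c - 18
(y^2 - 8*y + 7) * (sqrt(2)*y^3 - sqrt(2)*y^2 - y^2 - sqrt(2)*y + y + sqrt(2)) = sqrt(2)*y^5 - 9*sqrt(2)*y^4 - y^4 + 9*y^3 + 14*sqrt(2)*y^3 - 15*y^2 + 2*sqrt(2)*y^2 - 15*sqrt(2)*y + 7*y + 7*sqrt(2)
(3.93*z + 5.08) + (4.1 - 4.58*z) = 9.18 - 0.65*z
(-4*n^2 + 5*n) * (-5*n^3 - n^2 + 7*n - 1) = 20*n^5 - 21*n^4 - 33*n^3 + 39*n^2 - 5*n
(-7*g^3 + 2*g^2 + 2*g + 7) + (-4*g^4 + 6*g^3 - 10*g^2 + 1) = -4*g^4 - g^3 - 8*g^2 + 2*g + 8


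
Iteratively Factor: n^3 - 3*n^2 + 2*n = (n)*(n^2 - 3*n + 2) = n*(n - 1)*(n - 2)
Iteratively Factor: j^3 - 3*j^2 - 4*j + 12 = (j - 2)*(j^2 - j - 6) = (j - 3)*(j - 2)*(j + 2)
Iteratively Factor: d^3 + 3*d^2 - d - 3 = (d + 3)*(d^2 - 1) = (d + 1)*(d + 3)*(d - 1)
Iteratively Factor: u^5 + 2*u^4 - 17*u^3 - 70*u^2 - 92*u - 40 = (u + 2)*(u^4 - 17*u^2 - 36*u - 20) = (u + 1)*(u + 2)*(u^3 - u^2 - 16*u - 20) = (u + 1)*(u + 2)^2*(u^2 - 3*u - 10) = (u + 1)*(u + 2)^3*(u - 5)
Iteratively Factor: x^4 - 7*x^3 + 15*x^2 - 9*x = (x)*(x^3 - 7*x^2 + 15*x - 9) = x*(x - 1)*(x^2 - 6*x + 9) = x*(x - 3)*(x - 1)*(x - 3)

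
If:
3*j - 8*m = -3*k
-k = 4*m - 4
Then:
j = 20*m/3 - 4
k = 4 - 4*m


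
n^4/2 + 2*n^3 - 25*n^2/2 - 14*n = n*(n/2 + 1/2)*(n - 4)*(n + 7)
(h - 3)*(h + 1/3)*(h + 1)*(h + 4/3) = h^4 - h^3/3 - 53*h^2/9 - 53*h/9 - 4/3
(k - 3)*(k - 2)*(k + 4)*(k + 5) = k^4 + 4*k^3 - 19*k^2 - 46*k + 120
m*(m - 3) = m^2 - 3*m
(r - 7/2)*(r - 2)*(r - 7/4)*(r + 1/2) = r^4 - 27*r^3/4 + 13*r^2 - 63*r/16 - 49/8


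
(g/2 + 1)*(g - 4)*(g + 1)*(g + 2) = g^4/2 + g^3/2 - 6*g^2 - 14*g - 8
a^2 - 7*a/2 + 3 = (a - 2)*(a - 3/2)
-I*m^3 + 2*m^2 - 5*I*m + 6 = (m - 2*I)*(m + 3*I)*(-I*m + 1)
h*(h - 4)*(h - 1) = h^3 - 5*h^2 + 4*h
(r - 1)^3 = r^3 - 3*r^2 + 3*r - 1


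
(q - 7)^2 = q^2 - 14*q + 49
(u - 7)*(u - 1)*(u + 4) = u^3 - 4*u^2 - 25*u + 28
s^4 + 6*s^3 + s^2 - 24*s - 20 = (s - 2)*(s + 1)*(s + 2)*(s + 5)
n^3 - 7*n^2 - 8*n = n*(n - 8)*(n + 1)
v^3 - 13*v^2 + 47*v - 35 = (v - 7)*(v - 5)*(v - 1)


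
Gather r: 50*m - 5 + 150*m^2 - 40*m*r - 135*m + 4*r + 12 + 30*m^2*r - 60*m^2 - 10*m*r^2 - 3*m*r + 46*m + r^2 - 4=90*m^2 - 39*m + r^2*(1 - 10*m) + r*(30*m^2 - 43*m + 4) + 3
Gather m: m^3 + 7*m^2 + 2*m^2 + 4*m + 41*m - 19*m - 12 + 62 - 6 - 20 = m^3 + 9*m^2 + 26*m + 24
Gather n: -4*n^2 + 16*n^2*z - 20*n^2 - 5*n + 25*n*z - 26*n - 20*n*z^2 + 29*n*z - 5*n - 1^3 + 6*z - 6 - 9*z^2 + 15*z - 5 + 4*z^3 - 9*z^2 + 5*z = n^2*(16*z - 24) + n*(-20*z^2 + 54*z - 36) + 4*z^3 - 18*z^2 + 26*z - 12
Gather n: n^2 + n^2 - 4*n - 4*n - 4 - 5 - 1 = 2*n^2 - 8*n - 10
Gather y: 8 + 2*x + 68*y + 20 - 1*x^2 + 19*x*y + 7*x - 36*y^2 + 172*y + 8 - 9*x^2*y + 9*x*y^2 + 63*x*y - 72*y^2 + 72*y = -x^2 + 9*x + y^2*(9*x - 108) + y*(-9*x^2 + 82*x + 312) + 36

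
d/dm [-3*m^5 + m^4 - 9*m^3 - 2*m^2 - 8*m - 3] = -15*m^4 + 4*m^3 - 27*m^2 - 4*m - 8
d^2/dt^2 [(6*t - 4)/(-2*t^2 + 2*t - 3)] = 8*(-2*(2*t - 1)^2*(3*t - 2) + (9*t - 5)*(2*t^2 - 2*t + 3))/(2*t^2 - 2*t + 3)^3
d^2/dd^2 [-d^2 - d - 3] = -2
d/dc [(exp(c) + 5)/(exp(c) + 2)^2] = (-exp(c) - 8)*exp(c)/(exp(c) + 2)^3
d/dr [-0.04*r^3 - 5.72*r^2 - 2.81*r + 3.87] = -0.12*r^2 - 11.44*r - 2.81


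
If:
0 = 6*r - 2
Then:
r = 1/3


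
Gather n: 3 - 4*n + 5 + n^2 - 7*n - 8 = n^2 - 11*n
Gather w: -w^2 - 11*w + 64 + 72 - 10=-w^2 - 11*w + 126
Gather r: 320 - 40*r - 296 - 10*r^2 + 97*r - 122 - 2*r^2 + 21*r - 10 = -12*r^2 + 78*r - 108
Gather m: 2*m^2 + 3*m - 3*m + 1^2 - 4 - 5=2*m^2 - 8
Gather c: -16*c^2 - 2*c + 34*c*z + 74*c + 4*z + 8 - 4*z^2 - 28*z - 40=-16*c^2 + c*(34*z + 72) - 4*z^2 - 24*z - 32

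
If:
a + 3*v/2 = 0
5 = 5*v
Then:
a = -3/2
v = 1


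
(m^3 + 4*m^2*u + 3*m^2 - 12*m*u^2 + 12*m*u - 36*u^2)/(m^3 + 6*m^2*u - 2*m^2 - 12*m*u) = (m^2 - 2*m*u + 3*m - 6*u)/(m*(m - 2))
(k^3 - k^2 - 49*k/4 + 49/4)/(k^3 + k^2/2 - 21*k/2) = (2*k^2 - 9*k + 7)/(2*k*(k - 3))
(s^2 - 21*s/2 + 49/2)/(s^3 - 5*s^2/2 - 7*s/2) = (s - 7)/(s*(s + 1))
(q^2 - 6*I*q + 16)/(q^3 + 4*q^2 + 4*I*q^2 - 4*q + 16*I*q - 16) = (q - 8*I)/(q^2 + 2*q*(2 + I) + 8*I)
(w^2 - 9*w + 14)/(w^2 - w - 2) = (w - 7)/(w + 1)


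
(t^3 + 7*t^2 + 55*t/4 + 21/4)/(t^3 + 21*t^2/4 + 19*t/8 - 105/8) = 2*(2*t + 1)/(4*t - 5)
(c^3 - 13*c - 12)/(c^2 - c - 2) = (c^2 - c - 12)/(c - 2)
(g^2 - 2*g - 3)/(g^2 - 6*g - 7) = (g - 3)/(g - 7)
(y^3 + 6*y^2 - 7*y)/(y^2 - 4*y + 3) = y*(y + 7)/(y - 3)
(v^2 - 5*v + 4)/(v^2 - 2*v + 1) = (v - 4)/(v - 1)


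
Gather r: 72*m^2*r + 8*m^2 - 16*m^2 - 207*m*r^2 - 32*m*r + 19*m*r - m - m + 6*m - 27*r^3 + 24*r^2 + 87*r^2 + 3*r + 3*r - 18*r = -8*m^2 + 4*m - 27*r^3 + r^2*(111 - 207*m) + r*(72*m^2 - 13*m - 12)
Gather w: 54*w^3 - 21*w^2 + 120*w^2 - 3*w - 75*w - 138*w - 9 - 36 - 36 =54*w^3 + 99*w^2 - 216*w - 81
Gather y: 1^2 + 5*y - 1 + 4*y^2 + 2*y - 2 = 4*y^2 + 7*y - 2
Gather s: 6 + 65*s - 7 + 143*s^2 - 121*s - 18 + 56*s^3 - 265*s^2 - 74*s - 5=56*s^3 - 122*s^2 - 130*s - 24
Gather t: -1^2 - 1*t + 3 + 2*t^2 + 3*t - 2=2*t^2 + 2*t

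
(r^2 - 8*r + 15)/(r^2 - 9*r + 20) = (r - 3)/(r - 4)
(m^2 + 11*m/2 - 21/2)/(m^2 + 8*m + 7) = (m - 3/2)/(m + 1)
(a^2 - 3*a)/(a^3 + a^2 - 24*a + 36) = a/(a^2 + 4*a - 12)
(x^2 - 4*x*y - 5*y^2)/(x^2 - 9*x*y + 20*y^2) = (x + y)/(x - 4*y)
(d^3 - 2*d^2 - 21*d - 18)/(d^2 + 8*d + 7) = (d^2 - 3*d - 18)/(d + 7)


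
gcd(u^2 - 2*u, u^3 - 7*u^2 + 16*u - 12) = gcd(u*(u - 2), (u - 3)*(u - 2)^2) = u - 2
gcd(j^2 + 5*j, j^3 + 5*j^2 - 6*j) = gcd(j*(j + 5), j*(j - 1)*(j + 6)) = j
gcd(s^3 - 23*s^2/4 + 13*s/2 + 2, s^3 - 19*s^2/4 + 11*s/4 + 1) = s^2 - 15*s/4 - 1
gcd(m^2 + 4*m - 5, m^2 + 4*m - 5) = m^2 + 4*m - 5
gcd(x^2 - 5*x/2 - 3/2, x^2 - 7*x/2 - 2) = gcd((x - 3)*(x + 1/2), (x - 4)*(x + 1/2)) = x + 1/2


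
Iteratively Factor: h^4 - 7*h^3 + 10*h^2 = (h)*(h^3 - 7*h^2 + 10*h) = h*(h - 5)*(h^2 - 2*h) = h^2*(h - 5)*(h - 2)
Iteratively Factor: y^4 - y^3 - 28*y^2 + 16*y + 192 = (y - 4)*(y^3 + 3*y^2 - 16*y - 48) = (y - 4)^2*(y^2 + 7*y + 12) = (y - 4)^2*(y + 3)*(y + 4)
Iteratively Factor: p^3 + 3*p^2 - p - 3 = (p + 3)*(p^2 - 1) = (p + 1)*(p + 3)*(p - 1)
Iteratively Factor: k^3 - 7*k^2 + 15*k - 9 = (k - 3)*(k^2 - 4*k + 3) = (k - 3)^2*(k - 1)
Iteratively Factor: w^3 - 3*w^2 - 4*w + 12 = (w - 2)*(w^2 - w - 6) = (w - 3)*(w - 2)*(w + 2)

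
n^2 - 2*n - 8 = (n - 4)*(n + 2)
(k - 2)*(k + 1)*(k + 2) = k^3 + k^2 - 4*k - 4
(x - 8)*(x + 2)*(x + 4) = x^3 - 2*x^2 - 40*x - 64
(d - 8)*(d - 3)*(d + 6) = d^3 - 5*d^2 - 42*d + 144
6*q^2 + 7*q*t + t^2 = (q + t)*(6*q + t)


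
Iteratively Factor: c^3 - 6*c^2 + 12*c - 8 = (c - 2)*(c^2 - 4*c + 4) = (c - 2)^2*(c - 2)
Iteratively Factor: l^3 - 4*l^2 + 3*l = (l - 1)*(l^2 - 3*l) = l*(l - 1)*(l - 3)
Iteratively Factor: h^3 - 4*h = (h)*(h^2 - 4) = h*(h + 2)*(h - 2)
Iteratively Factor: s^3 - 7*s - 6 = (s + 2)*(s^2 - 2*s - 3) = (s - 3)*(s + 2)*(s + 1)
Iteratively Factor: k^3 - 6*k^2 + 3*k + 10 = (k - 5)*(k^2 - k - 2) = (k - 5)*(k + 1)*(k - 2)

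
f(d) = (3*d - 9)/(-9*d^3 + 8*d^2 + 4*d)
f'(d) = (3*d - 9)*(27*d^2 - 16*d - 4)/(-9*d^3 + 8*d^2 + 4*d)^2 + 3/(-9*d^3 + 8*d^2 + 4*d) = 3*(18*d^3 - 89*d^2 + 48*d + 12)/(d^2*(81*d^4 - 144*d^3 - 8*d^2 + 64*d + 16))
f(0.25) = -6.07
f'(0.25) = 30.39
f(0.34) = -4.13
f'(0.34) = 15.08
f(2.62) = 0.01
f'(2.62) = -0.05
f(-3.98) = -0.03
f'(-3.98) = -0.02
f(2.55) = 0.02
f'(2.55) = -0.06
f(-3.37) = -0.05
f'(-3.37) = -0.03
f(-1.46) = -0.34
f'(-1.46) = -0.59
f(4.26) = -0.01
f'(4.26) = -0.00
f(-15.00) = 0.00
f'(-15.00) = 0.00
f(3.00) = 0.00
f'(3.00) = -0.02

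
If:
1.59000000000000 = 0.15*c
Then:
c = 10.60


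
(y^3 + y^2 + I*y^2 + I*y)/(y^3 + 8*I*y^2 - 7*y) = (y + 1)/(y + 7*I)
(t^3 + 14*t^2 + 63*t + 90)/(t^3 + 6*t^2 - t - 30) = (t + 6)/(t - 2)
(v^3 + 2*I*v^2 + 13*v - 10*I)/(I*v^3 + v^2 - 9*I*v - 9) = (-I*v^2 + 3*v - 10*I)/(v^2 - 9)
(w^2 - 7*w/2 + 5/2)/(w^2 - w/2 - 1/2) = (2*w - 5)/(2*w + 1)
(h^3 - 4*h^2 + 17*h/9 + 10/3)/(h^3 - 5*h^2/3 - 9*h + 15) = (h + 2/3)/(h + 3)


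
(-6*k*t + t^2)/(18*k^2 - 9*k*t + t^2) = t/(-3*k + t)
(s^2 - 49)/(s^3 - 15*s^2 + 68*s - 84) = (s + 7)/(s^2 - 8*s + 12)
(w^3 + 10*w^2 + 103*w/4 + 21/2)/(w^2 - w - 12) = (w^3 + 10*w^2 + 103*w/4 + 21/2)/(w^2 - w - 12)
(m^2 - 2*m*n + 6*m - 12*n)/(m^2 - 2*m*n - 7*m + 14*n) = (m + 6)/(m - 7)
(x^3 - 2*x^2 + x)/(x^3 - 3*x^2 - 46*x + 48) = x*(x - 1)/(x^2 - 2*x - 48)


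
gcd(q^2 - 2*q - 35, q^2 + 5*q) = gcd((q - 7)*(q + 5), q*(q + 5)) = q + 5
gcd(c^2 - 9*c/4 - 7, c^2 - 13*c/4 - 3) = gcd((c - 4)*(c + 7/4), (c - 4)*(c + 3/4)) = c - 4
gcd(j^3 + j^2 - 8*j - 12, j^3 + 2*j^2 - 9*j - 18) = j^2 - j - 6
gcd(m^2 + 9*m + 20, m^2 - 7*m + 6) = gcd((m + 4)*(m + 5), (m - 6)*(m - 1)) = 1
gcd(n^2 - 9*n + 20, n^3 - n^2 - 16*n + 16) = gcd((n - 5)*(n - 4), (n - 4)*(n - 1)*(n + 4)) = n - 4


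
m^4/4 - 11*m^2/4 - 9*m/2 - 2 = (m/4 + 1/4)*(m - 4)*(m + 1)*(m + 2)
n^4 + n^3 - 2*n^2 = n^2*(n - 1)*(n + 2)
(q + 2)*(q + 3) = q^2 + 5*q + 6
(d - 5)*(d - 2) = d^2 - 7*d + 10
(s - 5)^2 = s^2 - 10*s + 25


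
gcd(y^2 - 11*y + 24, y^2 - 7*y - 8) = y - 8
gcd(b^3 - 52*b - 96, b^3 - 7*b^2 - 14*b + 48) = b - 8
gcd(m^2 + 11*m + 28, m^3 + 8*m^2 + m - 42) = m + 7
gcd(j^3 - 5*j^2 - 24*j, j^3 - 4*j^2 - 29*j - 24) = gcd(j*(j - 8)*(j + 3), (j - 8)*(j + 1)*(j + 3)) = j^2 - 5*j - 24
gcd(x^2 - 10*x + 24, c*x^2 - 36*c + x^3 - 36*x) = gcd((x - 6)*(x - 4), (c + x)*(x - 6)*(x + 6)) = x - 6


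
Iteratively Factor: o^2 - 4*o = (o - 4)*(o)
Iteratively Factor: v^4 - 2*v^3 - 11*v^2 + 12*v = (v + 3)*(v^3 - 5*v^2 + 4*v) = v*(v + 3)*(v^2 - 5*v + 4) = v*(v - 4)*(v + 3)*(v - 1)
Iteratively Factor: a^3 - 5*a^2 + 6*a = (a - 2)*(a^2 - 3*a) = a*(a - 2)*(a - 3)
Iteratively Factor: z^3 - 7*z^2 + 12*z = (z - 3)*(z^2 - 4*z) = z*(z - 3)*(z - 4)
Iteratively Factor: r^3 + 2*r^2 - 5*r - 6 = (r - 2)*(r^2 + 4*r + 3) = (r - 2)*(r + 3)*(r + 1)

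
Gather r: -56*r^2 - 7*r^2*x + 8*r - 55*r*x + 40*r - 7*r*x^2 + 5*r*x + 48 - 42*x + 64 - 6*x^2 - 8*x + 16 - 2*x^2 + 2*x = r^2*(-7*x - 56) + r*(-7*x^2 - 50*x + 48) - 8*x^2 - 48*x + 128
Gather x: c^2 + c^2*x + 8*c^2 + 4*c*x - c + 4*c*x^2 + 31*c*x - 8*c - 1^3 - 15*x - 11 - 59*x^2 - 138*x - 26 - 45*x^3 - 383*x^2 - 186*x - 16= 9*c^2 - 9*c - 45*x^3 + x^2*(4*c - 442) + x*(c^2 + 35*c - 339) - 54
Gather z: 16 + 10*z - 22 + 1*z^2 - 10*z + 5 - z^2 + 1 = 0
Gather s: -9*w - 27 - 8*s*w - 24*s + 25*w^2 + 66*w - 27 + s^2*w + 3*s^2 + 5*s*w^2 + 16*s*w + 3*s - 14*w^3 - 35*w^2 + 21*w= s^2*(w + 3) + s*(5*w^2 + 8*w - 21) - 14*w^3 - 10*w^2 + 78*w - 54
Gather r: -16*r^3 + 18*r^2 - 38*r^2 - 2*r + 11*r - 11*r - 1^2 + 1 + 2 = -16*r^3 - 20*r^2 - 2*r + 2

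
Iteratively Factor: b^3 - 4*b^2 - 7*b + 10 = (b - 5)*(b^2 + b - 2) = (b - 5)*(b - 1)*(b + 2)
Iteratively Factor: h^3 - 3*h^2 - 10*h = (h + 2)*(h^2 - 5*h) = h*(h + 2)*(h - 5)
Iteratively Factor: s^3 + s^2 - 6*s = (s)*(s^2 + s - 6) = s*(s + 3)*(s - 2)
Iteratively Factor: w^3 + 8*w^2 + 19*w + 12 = (w + 3)*(w^2 + 5*w + 4) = (w + 1)*(w + 3)*(w + 4)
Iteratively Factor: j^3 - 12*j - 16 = (j - 4)*(j^2 + 4*j + 4) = (j - 4)*(j + 2)*(j + 2)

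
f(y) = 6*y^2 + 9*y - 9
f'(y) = 12*y + 9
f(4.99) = 185.31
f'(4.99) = 68.88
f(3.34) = 87.99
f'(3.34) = 49.08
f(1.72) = 24.23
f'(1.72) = 29.64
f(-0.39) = -11.60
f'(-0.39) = 4.32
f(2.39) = 46.78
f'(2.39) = 37.68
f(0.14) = -7.62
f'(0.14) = 10.68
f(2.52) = 51.78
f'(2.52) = 39.24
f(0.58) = -1.76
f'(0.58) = 15.96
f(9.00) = 558.00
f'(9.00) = 117.00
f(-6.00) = 153.00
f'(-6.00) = -63.00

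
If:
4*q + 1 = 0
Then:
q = -1/4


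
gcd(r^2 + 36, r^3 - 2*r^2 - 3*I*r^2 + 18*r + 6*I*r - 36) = r - 6*I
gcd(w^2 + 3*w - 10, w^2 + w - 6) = w - 2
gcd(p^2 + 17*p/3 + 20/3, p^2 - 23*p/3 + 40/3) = 1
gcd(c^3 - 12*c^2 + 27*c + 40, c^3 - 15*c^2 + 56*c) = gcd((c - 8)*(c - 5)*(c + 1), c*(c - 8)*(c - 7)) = c - 8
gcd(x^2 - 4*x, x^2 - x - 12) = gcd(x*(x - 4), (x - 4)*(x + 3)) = x - 4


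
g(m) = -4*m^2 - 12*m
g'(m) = -8*m - 12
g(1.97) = -39.16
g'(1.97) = -27.76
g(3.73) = -100.41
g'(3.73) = -41.84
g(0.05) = -0.61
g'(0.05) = -12.40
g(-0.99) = 7.96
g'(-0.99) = -4.08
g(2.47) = -54.04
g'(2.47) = -31.76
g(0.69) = -10.18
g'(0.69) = -17.52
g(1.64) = -30.44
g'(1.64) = -25.12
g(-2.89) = 1.27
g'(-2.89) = 11.12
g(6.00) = -216.00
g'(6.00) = -60.00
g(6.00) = -216.00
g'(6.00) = -60.00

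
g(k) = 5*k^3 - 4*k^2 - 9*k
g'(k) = 15*k^2 - 8*k - 9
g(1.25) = -7.73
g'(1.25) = 4.44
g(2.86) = 58.51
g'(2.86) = 90.81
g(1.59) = -4.32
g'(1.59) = 16.20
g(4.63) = 368.85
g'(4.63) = 275.51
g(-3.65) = -263.58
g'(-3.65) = 220.04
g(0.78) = -7.08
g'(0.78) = -6.11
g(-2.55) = -85.97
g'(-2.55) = 108.94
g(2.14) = 11.42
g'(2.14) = 42.57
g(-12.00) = -9108.00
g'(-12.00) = 2247.00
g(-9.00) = -3888.00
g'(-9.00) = 1278.00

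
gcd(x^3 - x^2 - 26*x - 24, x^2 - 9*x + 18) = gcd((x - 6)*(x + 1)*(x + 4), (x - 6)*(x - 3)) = x - 6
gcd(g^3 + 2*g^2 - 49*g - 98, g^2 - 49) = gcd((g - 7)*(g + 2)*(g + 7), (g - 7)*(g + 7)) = g^2 - 49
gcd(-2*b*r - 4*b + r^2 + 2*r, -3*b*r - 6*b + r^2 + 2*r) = r + 2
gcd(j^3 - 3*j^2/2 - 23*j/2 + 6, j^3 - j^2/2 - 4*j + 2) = j - 1/2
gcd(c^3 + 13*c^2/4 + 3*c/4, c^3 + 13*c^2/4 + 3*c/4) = c^3 + 13*c^2/4 + 3*c/4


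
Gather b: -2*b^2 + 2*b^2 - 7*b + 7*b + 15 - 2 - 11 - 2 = 0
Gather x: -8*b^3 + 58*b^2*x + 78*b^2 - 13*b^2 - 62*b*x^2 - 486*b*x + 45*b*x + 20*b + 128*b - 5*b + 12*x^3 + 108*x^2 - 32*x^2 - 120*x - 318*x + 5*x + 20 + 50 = -8*b^3 + 65*b^2 + 143*b + 12*x^3 + x^2*(76 - 62*b) + x*(58*b^2 - 441*b - 433) + 70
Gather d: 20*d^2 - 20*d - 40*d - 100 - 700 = 20*d^2 - 60*d - 800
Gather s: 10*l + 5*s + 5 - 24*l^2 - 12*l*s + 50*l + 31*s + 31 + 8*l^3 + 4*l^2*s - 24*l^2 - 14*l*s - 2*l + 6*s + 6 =8*l^3 - 48*l^2 + 58*l + s*(4*l^2 - 26*l + 42) + 42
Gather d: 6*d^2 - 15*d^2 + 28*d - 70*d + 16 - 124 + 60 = -9*d^2 - 42*d - 48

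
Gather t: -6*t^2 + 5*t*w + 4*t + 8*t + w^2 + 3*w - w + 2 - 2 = -6*t^2 + t*(5*w + 12) + w^2 + 2*w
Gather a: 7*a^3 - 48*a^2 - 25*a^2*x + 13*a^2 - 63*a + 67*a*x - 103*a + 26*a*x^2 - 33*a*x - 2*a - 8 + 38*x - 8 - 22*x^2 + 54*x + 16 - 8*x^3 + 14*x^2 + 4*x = 7*a^3 + a^2*(-25*x - 35) + a*(26*x^2 + 34*x - 168) - 8*x^3 - 8*x^2 + 96*x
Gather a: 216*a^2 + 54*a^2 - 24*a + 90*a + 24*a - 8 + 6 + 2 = 270*a^2 + 90*a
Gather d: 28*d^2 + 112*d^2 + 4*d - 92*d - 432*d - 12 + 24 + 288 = 140*d^2 - 520*d + 300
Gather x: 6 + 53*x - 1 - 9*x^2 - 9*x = -9*x^2 + 44*x + 5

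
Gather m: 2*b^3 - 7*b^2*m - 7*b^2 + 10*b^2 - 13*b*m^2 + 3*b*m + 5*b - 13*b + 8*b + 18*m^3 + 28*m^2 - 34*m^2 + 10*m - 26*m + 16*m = 2*b^3 + 3*b^2 + 18*m^3 + m^2*(-13*b - 6) + m*(-7*b^2 + 3*b)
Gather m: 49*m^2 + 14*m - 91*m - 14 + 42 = 49*m^2 - 77*m + 28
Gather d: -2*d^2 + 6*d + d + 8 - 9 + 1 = -2*d^2 + 7*d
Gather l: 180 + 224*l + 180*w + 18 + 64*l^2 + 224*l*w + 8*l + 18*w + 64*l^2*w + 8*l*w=l^2*(64*w + 64) + l*(232*w + 232) + 198*w + 198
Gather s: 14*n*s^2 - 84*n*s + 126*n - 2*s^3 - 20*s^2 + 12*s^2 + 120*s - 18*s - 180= 126*n - 2*s^3 + s^2*(14*n - 8) + s*(102 - 84*n) - 180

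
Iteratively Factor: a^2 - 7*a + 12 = (a - 3)*(a - 4)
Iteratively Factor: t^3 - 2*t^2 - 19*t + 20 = (t - 1)*(t^2 - t - 20) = (t - 1)*(t + 4)*(t - 5)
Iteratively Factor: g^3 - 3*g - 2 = (g + 1)*(g^2 - g - 2) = (g - 2)*(g + 1)*(g + 1)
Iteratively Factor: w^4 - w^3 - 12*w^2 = (w)*(w^3 - w^2 - 12*w) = w*(w - 4)*(w^2 + 3*w) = w^2*(w - 4)*(w + 3)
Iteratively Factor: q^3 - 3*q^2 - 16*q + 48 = (q - 3)*(q^2 - 16) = (q - 3)*(q + 4)*(q - 4)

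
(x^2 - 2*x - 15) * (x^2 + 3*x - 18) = x^4 + x^3 - 39*x^2 - 9*x + 270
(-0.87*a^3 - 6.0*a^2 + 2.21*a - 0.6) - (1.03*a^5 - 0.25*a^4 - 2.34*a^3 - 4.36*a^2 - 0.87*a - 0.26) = -1.03*a^5 + 0.25*a^4 + 1.47*a^3 - 1.64*a^2 + 3.08*a - 0.34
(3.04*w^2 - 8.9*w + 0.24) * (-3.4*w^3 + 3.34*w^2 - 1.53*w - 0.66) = -10.336*w^5 + 40.4136*w^4 - 35.1932*w^3 + 12.4122*w^2 + 5.5068*w - 0.1584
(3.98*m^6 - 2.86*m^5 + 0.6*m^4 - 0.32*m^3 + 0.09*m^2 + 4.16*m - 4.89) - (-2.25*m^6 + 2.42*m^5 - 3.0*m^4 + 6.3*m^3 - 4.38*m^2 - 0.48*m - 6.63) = 6.23*m^6 - 5.28*m^5 + 3.6*m^4 - 6.62*m^3 + 4.47*m^2 + 4.64*m + 1.74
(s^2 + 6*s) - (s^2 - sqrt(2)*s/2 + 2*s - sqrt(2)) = sqrt(2)*s/2 + 4*s + sqrt(2)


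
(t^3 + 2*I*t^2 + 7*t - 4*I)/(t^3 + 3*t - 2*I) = (t + 4*I)/(t + 2*I)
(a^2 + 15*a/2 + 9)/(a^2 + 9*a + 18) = (a + 3/2)/(a + 3)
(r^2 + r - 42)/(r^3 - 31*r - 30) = (r + 7)/(r^2 + 6*r + 5)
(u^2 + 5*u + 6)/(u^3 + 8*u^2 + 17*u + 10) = (u + 3)/(u^2 + 6*u + 5)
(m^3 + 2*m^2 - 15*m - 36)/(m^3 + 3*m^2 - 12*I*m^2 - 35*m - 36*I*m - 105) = (m^2 - m - 12)/(m^2 - 12*I*m - 35)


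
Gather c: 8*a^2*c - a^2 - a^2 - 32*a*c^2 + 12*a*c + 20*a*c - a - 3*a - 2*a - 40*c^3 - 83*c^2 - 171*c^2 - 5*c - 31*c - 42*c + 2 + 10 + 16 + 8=-2*a^2 - 6*a - 40*c^3 + c^2*(-32*a - 254) + c*(8*a^2 + 32*a - 78) + 36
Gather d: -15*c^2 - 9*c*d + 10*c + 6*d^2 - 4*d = -15*c^2 + 10*c + 6*d^2 + d*(-9*c - 4)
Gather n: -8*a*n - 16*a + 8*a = -8*a*n - 8*a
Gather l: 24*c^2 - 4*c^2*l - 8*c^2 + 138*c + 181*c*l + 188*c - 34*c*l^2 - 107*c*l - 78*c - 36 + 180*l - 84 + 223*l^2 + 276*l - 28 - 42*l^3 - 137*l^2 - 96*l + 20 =16*c^2 + 248*c - 42*l^3 + l^2*(86 - 34*c) + l*(-4*c^2 + 74*c + 360) - 128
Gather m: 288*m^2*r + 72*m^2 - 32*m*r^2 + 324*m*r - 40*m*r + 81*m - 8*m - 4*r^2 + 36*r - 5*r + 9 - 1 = m^2*(288*r + 72) + m*(-32*r^2 + 284*r + 73) - 4*r^2 + 31*r + 8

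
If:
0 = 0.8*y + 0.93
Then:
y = -1.16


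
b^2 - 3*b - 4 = (b - 4)*(b + 1)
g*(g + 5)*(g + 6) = g^3 + 11*g^2 + 30*g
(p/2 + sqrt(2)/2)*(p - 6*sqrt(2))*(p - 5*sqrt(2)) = p^3/2 - 5*sqrt(2)*p^2 + 19*p + 30*sqrt(2)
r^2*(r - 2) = r^3 - 2*r^2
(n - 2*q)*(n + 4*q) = n^2 + 2*n*q - 8*q^2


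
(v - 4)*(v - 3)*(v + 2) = v^3 - 5*v^2 - 2*v + 24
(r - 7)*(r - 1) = r^2 - 8*r + 7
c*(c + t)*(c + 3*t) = c^3 + 4*c^2*t + 3*c*t^2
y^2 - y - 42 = (y - 7)*(y + 6)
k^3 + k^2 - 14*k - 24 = (k - 4)*(k + 2)*(k + 3)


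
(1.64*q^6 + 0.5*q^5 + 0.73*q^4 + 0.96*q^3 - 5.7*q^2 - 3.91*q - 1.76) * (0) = 0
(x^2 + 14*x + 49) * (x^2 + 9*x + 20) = x^4 + 23*x^3 + 195*x^2 + 721*x + 980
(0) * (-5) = 0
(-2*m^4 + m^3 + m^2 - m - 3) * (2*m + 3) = -4*m^5 - 4*m^4 + 5*m^3 + m^2 - 9*m - 9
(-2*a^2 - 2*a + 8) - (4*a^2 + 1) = -6*a^2 - 2*a + 7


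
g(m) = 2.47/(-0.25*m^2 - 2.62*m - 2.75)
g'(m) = 2.47*(0.5*m + 2.62)/(-0.25*m^2 - 2.62*m - 2.75)^2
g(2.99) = -0.19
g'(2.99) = 0.06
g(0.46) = -0.62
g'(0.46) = 0.44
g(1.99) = -0.28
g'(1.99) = 0.11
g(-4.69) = 0.61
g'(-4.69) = 0.04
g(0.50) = -0.60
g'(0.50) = 0.42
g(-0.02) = -0.92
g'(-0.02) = 0.89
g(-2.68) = 1.00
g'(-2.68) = 0.52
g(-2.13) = 1.46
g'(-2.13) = 1.33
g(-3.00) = 0.86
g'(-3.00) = 0.34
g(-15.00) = -0.13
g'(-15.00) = -0.03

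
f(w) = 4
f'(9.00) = 0.00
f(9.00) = 4.00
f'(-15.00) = 0.00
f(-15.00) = 4.00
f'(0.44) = 0.00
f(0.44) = 4.00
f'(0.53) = 0.00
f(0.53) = 4.00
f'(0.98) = 0.00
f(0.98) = 4.00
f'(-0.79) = 0.00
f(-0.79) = 4.00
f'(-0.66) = 0.00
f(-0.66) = 4.00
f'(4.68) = 0.00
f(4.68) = 4.00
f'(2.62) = 0.00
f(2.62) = 4.00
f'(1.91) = 0.00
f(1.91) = 4.00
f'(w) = 0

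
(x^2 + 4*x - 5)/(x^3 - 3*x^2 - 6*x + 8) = (x + 5)/(x^2 - 2*x - 8)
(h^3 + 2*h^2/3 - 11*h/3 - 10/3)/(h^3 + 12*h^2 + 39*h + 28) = (3*h^2 - h - 10)/(3*(h^2 + 11*h + 28))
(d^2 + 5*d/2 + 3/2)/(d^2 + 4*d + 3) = (d + 3/2)/(d + 3)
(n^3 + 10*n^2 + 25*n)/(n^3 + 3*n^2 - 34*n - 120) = n*(n + 5)/(n^2 - 2*n - 24)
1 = 1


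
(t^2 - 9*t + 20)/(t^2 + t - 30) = (t - 4)/(t + 6)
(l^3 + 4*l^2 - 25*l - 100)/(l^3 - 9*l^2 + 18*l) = (l^3 + 4*l^2 - 25*l - 100)/(l*(l^2 - 9*l + 18))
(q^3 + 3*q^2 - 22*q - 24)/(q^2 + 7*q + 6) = q - 4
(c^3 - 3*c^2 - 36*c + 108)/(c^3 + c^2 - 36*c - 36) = (c - 3)/(c + 1)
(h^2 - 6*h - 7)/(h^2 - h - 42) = (h + 1)/(h + 6)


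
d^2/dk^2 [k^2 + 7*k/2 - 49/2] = 2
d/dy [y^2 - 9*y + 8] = 2*y - 9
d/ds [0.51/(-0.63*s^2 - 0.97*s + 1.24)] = (0.6426*s + 0.4947)/(0.63*s^2 + 0.97*s - 1.24)^2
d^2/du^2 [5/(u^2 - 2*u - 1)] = 10*(u^2 - 2*u - 4*(u - 1)^2 - 1)/(-u^2 + 2*u + 1)^3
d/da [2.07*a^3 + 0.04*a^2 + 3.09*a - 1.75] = 6.21*a^2 + 0.08*a + 3.09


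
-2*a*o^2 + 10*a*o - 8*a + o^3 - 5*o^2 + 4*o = (-2*a + o)*(o - 4)*(o - 1)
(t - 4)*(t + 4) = t^2 - 16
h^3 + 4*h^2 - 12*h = h*(h - 2)*(h + 6)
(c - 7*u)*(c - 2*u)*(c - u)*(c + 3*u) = c^4 - 7*c^3*u - 7*c^2*u^2 + 55*c*u^3 - 42*u^4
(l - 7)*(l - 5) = l^2 - 12*l + 35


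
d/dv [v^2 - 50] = 2*v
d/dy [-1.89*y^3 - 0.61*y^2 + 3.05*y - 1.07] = -5.67*y^2 - 1.22*y + 3.05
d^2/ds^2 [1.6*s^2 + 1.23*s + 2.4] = 3.20000000000000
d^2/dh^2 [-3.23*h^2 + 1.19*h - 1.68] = -6.46000000000000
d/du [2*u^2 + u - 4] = 4*u + 1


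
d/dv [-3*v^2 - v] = -6*v - 1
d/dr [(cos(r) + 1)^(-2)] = 2*sin(r)/(cos(r) + 1)^3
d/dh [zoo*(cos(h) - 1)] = zoo*sin(h)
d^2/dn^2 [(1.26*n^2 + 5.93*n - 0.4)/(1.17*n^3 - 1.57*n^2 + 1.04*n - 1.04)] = (3.449628*n^6 + 48.705462*n^5 - 81.12663*n^4 + 52.137634*n^3 + 65.40744*n^2 - 57.096624*n + 15.994368)/(1.601613*n^9 - 6.447519*n^8 + 12.922767*n^7 - 19.603117*n^6 + 22.94916*n^5 - 20.377656*n^4 + 15.109952*n^3 - 8.468928*n^2 + 3.374592*n - 1.124864)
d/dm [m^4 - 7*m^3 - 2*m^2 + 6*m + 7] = 4*m^3 - 21*m^2 - 4*m + 6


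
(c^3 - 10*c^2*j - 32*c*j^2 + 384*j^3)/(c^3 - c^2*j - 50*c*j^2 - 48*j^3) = (c - 8*j)/(c + j)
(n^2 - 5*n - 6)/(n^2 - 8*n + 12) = (n + 1)/(n - 2)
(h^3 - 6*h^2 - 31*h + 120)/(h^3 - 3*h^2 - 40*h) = (h - 3)/h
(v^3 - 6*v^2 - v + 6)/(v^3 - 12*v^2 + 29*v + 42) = (v - 1)/(v - 7)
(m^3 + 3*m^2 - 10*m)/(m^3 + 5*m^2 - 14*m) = (m + 5)/(m + 7)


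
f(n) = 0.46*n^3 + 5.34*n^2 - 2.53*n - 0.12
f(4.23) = 119.54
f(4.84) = 164.88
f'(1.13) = 11.30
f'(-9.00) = 13.13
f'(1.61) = 18.24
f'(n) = 1.38*n^2 + 10.68*n - 2.53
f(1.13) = 4.50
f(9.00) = 744.99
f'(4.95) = 84.15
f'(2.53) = 33.32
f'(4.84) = 81.49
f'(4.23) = 67.34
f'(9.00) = 205.37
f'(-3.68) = -23.14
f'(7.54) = 156.45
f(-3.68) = 58.58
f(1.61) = 11.57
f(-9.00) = 119.85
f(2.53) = 35.11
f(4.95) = 173.99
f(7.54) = 481.58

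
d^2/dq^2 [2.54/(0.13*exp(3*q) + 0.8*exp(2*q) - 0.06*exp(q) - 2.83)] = ((-2.9718*exp(2*q) - 8.128*exp(q) + 0.1524)*(0.13*exp(3*q) + 0.8*exp(2*q) - 0.06*exp(q) - 2.83) + 2.54*(0.39*exp(2*q) + 1.6*exp(q) - 0.06)*(0.78*exp(2*q) + 3.2*exp(q) - 0.12)*exp(q))*exp(q)/(0.13*exp(3*q) + 0.8*exp(2*q) - 0.06*exp(q) - 2.83)^3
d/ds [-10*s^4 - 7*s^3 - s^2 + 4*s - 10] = -40*s^3 - 21*s^2 - 2*s + 4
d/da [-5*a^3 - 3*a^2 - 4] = 3*a*(-5*a - 2)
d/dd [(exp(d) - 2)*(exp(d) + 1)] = (2*exp(d) - 1)*exp(d)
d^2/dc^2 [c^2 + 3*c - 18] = 2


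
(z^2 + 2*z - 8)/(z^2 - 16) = (z - 2)/(z - 4)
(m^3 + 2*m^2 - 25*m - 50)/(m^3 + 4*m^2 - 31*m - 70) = (m + 5)/(m + 7)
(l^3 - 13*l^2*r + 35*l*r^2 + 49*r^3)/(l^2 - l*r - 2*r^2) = (-l^2 + 14*l*r - 49*r^2)/(-l + 2*r)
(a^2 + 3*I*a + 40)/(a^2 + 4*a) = (a^2 + 3*I*a + 40)/(a*(a + 4))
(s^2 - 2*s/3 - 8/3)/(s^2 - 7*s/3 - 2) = (-3*s^2 + 2*s + 8)/(-3*s^2 + 7*s + 6)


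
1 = 1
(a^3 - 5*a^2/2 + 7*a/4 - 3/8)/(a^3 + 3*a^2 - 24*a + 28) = (8*a^3 - 20*a^2 + 14*a - 3)/(8*(a^3 + 3*a^2 - 24*a + 28))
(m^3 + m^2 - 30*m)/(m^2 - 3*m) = (m^2 + m - 30)/(m - 3)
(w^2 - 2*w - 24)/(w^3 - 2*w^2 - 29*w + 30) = (w + 4)/(w^2 + 4*w - 5)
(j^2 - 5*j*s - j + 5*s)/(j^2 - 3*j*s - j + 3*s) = (-j + 5*s)/(-j + 3*s)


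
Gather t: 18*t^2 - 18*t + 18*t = 18*t^2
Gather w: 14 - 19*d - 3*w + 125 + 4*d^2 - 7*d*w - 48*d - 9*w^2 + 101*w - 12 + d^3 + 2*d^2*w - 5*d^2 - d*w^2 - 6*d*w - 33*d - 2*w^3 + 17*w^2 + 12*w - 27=d^3 - d^2 - 100*d - 2*w^3 + w^2*(8 - d) + w*(2*d^2 - 13*d + 110) + 100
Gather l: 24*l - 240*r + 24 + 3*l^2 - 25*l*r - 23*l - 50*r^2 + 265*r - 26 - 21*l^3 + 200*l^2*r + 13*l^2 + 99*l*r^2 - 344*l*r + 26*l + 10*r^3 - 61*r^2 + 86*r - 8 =-21*l^3 + l^2*(200*r + 16) + l*(99*r^2 - 369*r + 27) + 10*r^3 - 111*r^2 + 111*r - 10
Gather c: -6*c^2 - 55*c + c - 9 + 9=-6*c^2 - 54*c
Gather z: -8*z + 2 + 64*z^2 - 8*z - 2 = 64*z^2 - 16*z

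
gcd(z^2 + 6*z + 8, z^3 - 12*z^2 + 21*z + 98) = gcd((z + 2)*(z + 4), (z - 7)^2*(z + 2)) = z + 2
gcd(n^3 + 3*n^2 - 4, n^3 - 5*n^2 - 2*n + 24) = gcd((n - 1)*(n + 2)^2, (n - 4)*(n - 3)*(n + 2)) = n + 2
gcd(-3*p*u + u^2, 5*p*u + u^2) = u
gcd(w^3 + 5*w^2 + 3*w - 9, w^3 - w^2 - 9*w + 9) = w^2 + 2*w - 3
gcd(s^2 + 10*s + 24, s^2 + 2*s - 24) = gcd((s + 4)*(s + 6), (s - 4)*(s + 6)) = s + 6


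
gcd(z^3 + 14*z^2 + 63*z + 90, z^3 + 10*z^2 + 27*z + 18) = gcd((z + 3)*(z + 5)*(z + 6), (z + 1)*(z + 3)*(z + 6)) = z^2 + 9*z + 18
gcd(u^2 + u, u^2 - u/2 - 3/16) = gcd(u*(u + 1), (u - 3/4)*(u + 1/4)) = 1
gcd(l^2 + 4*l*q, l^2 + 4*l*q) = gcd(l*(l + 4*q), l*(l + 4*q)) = l^2 + 4*l*q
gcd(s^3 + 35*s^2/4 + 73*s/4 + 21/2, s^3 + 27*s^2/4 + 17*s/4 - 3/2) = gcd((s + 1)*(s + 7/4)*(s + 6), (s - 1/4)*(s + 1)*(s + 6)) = s^2 + 7*s + 6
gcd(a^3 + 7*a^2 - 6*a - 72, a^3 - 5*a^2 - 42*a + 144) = a^2 + 3*a - 18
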